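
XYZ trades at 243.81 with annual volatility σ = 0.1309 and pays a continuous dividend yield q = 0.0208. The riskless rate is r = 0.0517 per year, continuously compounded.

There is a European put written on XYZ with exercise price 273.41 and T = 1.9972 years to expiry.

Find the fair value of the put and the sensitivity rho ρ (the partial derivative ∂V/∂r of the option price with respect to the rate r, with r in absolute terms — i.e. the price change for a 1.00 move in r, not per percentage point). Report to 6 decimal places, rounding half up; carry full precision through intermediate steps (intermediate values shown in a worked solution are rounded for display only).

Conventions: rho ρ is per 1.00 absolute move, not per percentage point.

price = 24.769625
ρ = -318.831266

σ√T = 0.1309·√1.9972 = 0.184991
d₁ = (ln(S/K) + (r−q+σ²/2)T) / (σ√T) = (ln(243.81/273.41) + (0.0517−0.0208+0.1309²/2)·1.9972) / 0.184991 = (-0.114583 + 0.078824) / 0.184991 = -0.193301
d₂ = d₁ − σ√T = -0.193301 − 0.184991 = -0.378292
e^{−rT} = 0.901897
e^{−qT} = 0.959309
N(−d₁) = 0.576638,  N(−d₂) = 0.647393
Put price V = K·e^{−rT}·N(−d₂) − S·e^{−qT}·N(−d₁) = 159.639128 − 134.869503 = 24.769625
ρ = −K·T·e^{−rT}·N(−d₂) = -318.831266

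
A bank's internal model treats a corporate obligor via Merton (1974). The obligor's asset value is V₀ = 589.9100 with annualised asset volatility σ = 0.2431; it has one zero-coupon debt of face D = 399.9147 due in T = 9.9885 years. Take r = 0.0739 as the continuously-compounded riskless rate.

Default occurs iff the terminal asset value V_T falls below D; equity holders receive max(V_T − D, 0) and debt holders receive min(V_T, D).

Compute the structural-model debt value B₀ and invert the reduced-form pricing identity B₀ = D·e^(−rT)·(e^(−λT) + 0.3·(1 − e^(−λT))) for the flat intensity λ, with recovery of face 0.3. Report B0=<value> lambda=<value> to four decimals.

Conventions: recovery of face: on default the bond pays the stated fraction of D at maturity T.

B0=183.4240 lambda=0.0060

With assets at 589.9100 and a single debt payment of 399.9147 at 9.9885 years:
d₁ = [ln(V₀/D) + (r + σ²/2)T] / (σ√T)
   = [ln(589.9100/399.9147) + (0.0739 + 0.5·0.2431²)·9.9885] / (0.2431·√9.9885)
   = [0.388719 + 1.033298] / 0.768308 = 1.850844
d₂ = d₁ − σ√T = 1.850844 − 0.768308 = 1.082536
N(d₁) = 0.967904,  N(d₂) = 0.860493,  e^(−rT) = 0.477997
E₀ = V₀·N(d₁) − D·e^(−rT)·N(d₂)
   = 589.9100·0.967904 − 399.9147·0.477997·0.860493 = 406.486016
B₀ = V₀ − E₀ = 589.9100 − 406.486016 = 183.423984
e^(−λT) = (B₀·e^(rT)/D − 0.3)/(1 − 0.3) = (183.4240·2.092062/399.9147 − 0.3)/0.7 = 0.94220077
λ = −ln(0.94220077)/9.9885 = 0.005961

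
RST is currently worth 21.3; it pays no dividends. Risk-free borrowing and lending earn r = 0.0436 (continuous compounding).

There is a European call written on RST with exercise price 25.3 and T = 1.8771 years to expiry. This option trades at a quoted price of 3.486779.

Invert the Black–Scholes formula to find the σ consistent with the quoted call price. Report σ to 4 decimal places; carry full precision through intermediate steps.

sigma = 0.3666

At σ = 0.3666 the Black–Scholes value reproduces the quote:
σ√T = 0.3666·√1.8771 = 0.502269
d₁ = (ln(S/K) + (r+σ²/2)T) / (σ√T) = (ln(21.3/25.3) + (0.0436+0.3666²/2)·1.8771) / 0.502269 = (-0.172097 + 0.207979) / 0.502269 = 0.071438
d₂ = d₁ − σ√T = 0.071438 − 0.502269 = -0.430831
e^{−rT} = 0.921418
N(d₁) = 0.528476,  N(d₂) = 0.333296
V = S·N(d₁) − K·e^{−rT}·N(d₂) = 11.256528 − 7.769750 = 3.486779 (equal to the quote); since ∂V/∂σ > 0 for all σ, the implied volatility is unique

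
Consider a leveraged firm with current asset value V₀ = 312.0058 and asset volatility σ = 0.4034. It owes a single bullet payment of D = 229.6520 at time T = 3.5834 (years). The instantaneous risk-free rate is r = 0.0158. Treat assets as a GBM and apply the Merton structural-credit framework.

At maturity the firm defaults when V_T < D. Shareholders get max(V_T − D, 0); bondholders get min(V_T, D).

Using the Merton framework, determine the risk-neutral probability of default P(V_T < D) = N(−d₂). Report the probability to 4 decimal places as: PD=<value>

Work the structural quantities from V₀ = 312.0058 against face 229.6520:
d₁ = [ln(V₀/D) + (r + σ²/2)T] / (σ√T)
   = [ln(312.0058/229.6520) + (0.0158 + 0.5·0.4034²)·3.5834] / (0.4034·√3.5834)
   = [0.306457 + 0.348184] / 0.763631 = 0.857273
d₂ = d₁ − σ√T = 0.857273 − 0.763631 = 0.093642
risk-neutral PD = N(−d₂) = N(-0.093642) = 0.462697

PD=0.4627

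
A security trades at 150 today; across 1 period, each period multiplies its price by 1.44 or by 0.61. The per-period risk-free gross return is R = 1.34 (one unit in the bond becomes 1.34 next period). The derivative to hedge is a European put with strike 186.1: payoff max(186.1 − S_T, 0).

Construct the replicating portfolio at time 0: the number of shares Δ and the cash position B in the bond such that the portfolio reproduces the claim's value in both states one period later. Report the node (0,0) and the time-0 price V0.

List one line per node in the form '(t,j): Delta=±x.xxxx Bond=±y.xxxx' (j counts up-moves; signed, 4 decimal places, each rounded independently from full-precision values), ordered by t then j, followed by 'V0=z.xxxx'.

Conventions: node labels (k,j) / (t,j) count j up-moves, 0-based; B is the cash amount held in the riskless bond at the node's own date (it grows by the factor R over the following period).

Under the risk-neutral measure, an up-move has probability p* = (R−d)/(u−d) = 0.8795 and values discount at R = 1.34.
Expiry values: V(1,0)=94.6000, V(1,1)=0.0000
(0,0): S=150.0000. Δ = (V_up−V_dn)/(S_up−S_dn) = (0.0000−94.6000)/(216.0000−91.5000) = -0.7598. V = [p*·0.0000 + (1−p*)·94.6000]/1.34 = 8.5057. B = V − Δ·S = 122.4816.
As a check, the time-0 holding Δ(0,0)·S0 + B(0,0) comes to 8.5057 — exactly V0.

(0,0): Delta=-0.7598 Bond=122.4816
V0=8.5057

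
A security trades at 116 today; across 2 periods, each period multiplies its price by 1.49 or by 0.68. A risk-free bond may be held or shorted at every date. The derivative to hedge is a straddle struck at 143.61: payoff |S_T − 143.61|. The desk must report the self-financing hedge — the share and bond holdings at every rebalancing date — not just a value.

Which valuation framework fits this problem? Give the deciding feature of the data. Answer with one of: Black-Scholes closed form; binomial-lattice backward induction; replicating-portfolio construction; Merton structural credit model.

Key observation: the mandate to exhibit the hedge at every date and state singles out the replicating-portfolio construction on the 2-period tree with factors 1.49 and 0.68 from 116.

framework: replicating-portfolio construction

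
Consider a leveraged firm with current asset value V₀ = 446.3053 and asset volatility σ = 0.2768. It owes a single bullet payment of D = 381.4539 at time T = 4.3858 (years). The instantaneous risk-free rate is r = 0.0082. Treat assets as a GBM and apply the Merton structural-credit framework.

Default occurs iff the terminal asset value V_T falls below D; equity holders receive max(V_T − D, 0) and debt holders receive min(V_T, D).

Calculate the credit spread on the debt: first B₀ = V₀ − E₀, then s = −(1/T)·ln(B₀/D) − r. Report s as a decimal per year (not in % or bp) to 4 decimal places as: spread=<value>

spread=0.0396

Apply the equity-as-call identities (strike 381.4539, horizon 4.3858 years):
d₁ = [ln(V₀/D) + (r + σ²/2)T] / (σ√T)
   = [ln(446.3053/381.4539) + (0.0082 + 0.5·0.2768²)·4.3858] / (0.2768·√4.3858)
   = [0.157013 + 0.203980] / 0.579683 = 0.622742
d₂ = d₁ − σ√T = 0.622742 − 0.579683 = 0.043059
N(d₁) = 0.733273,  N(d₂) = 0.517173,  e^(−rT) = 0.964675
E₀ = V₀·N(d₁) − D·e^(−rT)·N(d₂)
   = 446.3053·0.733273 − 381.4539·0.964675·0.517173 = 136.954776
B₀ = V₀ − E₀ = 446.3053 − 136.954776 = 309.350524
spread = −(1/T)·ln(B₀/D) − r = −(1/4.3858)·ln(309.350524/381.4539) − 0.0082 = 0.03957121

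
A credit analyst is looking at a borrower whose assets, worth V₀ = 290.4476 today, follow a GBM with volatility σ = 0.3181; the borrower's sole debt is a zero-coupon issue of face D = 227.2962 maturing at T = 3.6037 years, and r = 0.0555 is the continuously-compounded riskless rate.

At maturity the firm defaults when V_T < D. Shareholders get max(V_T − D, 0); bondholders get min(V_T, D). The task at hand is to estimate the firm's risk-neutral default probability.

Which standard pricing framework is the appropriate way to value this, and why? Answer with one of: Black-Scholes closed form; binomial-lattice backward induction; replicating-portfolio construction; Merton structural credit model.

framework: Merton structural credit model

Key observation: the data describe a firm's assets (V₀ = 290.4476, GBM) and a single zero-coupon debt of face 227.2962, so credit quantities follow from equity-as-call in the structural model.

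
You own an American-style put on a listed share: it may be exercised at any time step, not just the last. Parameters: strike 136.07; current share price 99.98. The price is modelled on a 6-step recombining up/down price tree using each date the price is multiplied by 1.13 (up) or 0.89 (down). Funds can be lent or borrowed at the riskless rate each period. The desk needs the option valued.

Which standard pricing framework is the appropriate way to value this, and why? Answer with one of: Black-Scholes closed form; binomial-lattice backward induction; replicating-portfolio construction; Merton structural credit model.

framework: binomial-lattice backward induction

Key observation: early exercise of the strike-136.07 put must be checked at each of the 6 dates (spot 99.98), which forces a node-by-node comparison of intrinsic and continuation value backward from expiry.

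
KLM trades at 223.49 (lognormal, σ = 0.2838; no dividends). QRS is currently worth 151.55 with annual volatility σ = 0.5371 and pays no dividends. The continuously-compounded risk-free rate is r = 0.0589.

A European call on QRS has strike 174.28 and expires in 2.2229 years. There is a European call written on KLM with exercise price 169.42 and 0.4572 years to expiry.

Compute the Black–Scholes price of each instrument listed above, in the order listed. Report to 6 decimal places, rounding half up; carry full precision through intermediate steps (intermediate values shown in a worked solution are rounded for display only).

[QRS call K=174.28]
σ√T = 0.5371·√2.2229 = 0.800783
d₁ = (ln(S/K) + (r+σ²/2)T) / (σ√T) = (ln(151.55/174.28) + (0.0589+0.5371²/2)·2.2229) / 0.800783 = (-0.139748 + 0.451556) / 0.800783 = 0.389379
d₂ = d₁ − σ√T = 0.389379 − 0.800783 = -0.411404
e^{−rT} = 0.877280
N(d₁) = 0.651502,  N(d₂) = 0.340388
price = S·N(d₁) − K·e^{−rT}·N(d₂) = 98.735146 − 52.042737 = 46.692409
[KLM call K=169.42]
σ√T = 0.2838·√0.4572 = 0.191896
d₁ = (ln(S/K) + (r+σ²/2)T) / (σ√T) = (ln(223.49/169.42) + (0.0589+0.2838²/2)·0.4572) / 0.191896 = (0.276986 + 0.045341) / 0.191896 = 1.679697
d₂ = d₁ − σ√T = 1.679697 − 0.191896 = 1.487802
e^{−rT} = 0.973430
N(d₁) = 0.953492,  N(d₂) = 0.931598
price = S·N(d₁) − K·e^{−rT}·N(d₂) = 213.095906 − 153.637863 = 59.458042

price(QRS call K=174.28) = 46.692409
price(KLM call K=169.42) = 59.458042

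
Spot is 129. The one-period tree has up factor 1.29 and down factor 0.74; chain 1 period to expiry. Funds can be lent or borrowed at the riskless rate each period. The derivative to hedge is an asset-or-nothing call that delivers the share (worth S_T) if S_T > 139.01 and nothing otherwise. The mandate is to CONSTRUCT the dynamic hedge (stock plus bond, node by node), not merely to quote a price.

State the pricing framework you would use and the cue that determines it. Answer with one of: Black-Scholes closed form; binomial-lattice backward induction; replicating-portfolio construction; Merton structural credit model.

Key observation: the deliverable is the dynamic trading strategy on the 1-step tree (spot 129, moves 1.29 and 0.74), so the valuation must go through the node-by-node replicating-portfolio solve.

framework: replicating-portfolio construction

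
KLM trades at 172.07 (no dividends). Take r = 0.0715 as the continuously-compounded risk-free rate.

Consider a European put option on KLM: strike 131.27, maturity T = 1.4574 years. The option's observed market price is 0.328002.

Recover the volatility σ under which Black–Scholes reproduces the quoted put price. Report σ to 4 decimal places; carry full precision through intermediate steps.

At σ = 0.1650 the Black–Scholes value reproduces the quote:
σ√T = 0.165·√1.4574 = 0.199193
d₁ = (ln(S/K) + (r+σ²/2)T) / (σ√T) = (ln(172.07/131.27) + (0.0715+0.165²/2)·1.4574) / 0.199193 = (0.270645 + 0.124043) / 0.199193 = 1.981439
d₂ = d₁ − σ√T = 1.981439 − 0.199193 = 1.782246
e^{−rT} = 0.901041
N(−d₁) = 0.023771,  N(−d₂) = 0.037355
V = K·e^{−rT}·N(−d₂) − S·N(−d₁) = 4.418285 − 4.090284 = 0.328002 (equal to the quote); since ∂V/∂σ > 0 for all σ, the implied volatility is unique

sigma = 0.1650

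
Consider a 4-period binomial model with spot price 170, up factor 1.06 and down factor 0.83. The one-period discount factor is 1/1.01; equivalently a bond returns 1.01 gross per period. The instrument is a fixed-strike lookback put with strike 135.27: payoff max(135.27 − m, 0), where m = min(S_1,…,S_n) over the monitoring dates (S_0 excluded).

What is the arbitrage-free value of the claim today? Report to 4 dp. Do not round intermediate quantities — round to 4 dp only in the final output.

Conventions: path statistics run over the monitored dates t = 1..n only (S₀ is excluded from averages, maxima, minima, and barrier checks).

price = 2.5899

With p* = (R−d)/(u−d) = 0.7826, sum probability × payoff across the paths and divide by R^4.
Enumerate all 2^4 = 16 price paths (U = up ×1.06, D = down ×0.83); each path with k up-moves has probability p*^k·(1−p*)^(4−k).
DDDD: m=80.6791, payoff=54.5909, prob=0.002233
UDDD: m=103.0360, payoff=32.2340, prob=0.008040
DUDD: m=103.0360, payoff=32.2340, prob=0.008040
UUDD: m=131.5882, payoff=3.6818, prob=0.028945
DDUD: m=103.0360, payoff=32.2340, prob=0.008040
UDUD: m=131.5882, payoff=3.6818, prob=0.028945
DUUD: m=131.5882, payoff=3.6818, prob=0.028945
UUUD: m=168.0524, payoff=0.0000, prob=0.104202
DDDU: m=97.2038, payoff=38.0662, prob=0.008040
UDDU: m=124.1398, payoff=11.1302, prob=0.028945
DUDU: m=124.1398, payoff=11.1302, prob=0.028945
UUDU: m=158.5400, payoff=0.0000, prob=0.104202
DDUU: m=117.1130, payoff=18.1570, prob=0.028945
UDUU: m=149.5660, payoff=0.0000, prob=0.104202
DUUU: m=141.1000, payoff=0.0000, prob=0.104202
UUUU: m=180.2000, payoff=0.0000, prob=0.375127
Price = Σ prob·payoff / R^4 = 2.695093 / 1.040604 = 2.5899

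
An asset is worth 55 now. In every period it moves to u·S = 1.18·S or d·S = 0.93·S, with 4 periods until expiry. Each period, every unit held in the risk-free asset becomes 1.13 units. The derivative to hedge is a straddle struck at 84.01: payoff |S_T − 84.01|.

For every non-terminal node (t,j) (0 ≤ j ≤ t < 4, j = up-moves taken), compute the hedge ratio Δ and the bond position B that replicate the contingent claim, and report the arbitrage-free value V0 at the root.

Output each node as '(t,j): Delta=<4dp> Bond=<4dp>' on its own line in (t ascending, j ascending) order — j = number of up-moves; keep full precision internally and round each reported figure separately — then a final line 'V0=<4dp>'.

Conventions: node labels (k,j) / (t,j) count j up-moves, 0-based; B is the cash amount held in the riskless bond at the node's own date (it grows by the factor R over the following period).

(0,0): Delta=0.1672 Bond=-1.2911
(1,0): Delta=-0.9976 Bond=58.1206
(1,1): Delta=0.3967 Bond=-16.3538
(2,0): Delta=-1.0000 Bond=65.7922
(2,1): Delta=-0.9971 Bond=65.6472
(2,2): Delta=0.6714 Bond=-39.5115
(3,0): Delta=-1.0000 Bond=74.3451
(3,1): Delta=-1.0000 Bond=74.3451
(3,2): Delta=-0.9965 Bond=74.1405
(3,3): Delta=1.0000 Bond=-74.3451
V0=7.9069

The replicating-portfolio and risk-neutral prices coincide; use p* = (1.13−0.93)/(1.18−0.93) = 0.8000 for the latter.
Payoffs at expiry: V(4,0)=42.8671, V(4,1)=31.8072, V(4,2)=17.7742, V(4,3)=0.0311, V(4,4)=22.6228
  t=3,j=0: stock 44.2396 → up 52.2028 (V=31.8072), down 41.1429 (V=42.8671). Price 30.1055; hedge Δ=-1.0000, bond B=74.3451.
  t=3,j=1: stock 56.1320 → up 66.2358 (V=17.7742), down 52.2028 (V=31.8072). Price 18.2131; hedge Δ=-1.0000, bond B=74.3451.
  t=3,j=2: stock 71.2213 → up 84.0411 (V=0.0311), down 66.2358 (V=17.7742). Price 3.1679; hedge Δ=-0.9965, bond B=74.1405.
  t=3,j=3: stock 90.3668 → up 106.6328 (V=22.6228), down 84.0411 (V=0.0311). Price 16.0216; hedge Δ=1.0000, bond B=-74.3451.
  t=2,j=0: stock 47.5695 → up 56.1320 (V=18.2131), down 44.2396 (V=30.1055). Price 18.2227; hedge Δ=-1.0000, bond B=65.7922.
  t=2,j=1: stock 60.3570 → up 71.2213 (V=3.1679), down 56.1320 (V=18.2131). Price 5.4663; hedge Δ=-0.9971, bond B=65.6472.
  t=2,j=2: stock 76.5820 → up 90.3668 (V=16.0216), down 71.2213 (V=3.1679). Price 11.9034; hedge Δ=0.6714, bond B=-39.5115.
  t=1,j=0: stock 51.1500 → up 60.3570 (V=5.4663), down 47.5695 (V=18.2227). Price 7.0952; hedge Δ=-0.9976, bond B=58.1206.
  t=1,j=1: stock 64.9000 → up 76.5820 (V=11.9034), down 60.3570 (V=5.4663). Price 9.3947; hedge Δ=0.3967, bond B=-16.3538.
  t=0,j=0: stock 55.0000 → up 64.9000 (V=9.3947), down 51.1500 (V=7.0952). Price 7.9069; hedge Δ=0.1672, bond B=-1.2911.
Verification: the root portfolio costs Δ(0,0)·S0 + B(0,0) = 7.9069, matching V0.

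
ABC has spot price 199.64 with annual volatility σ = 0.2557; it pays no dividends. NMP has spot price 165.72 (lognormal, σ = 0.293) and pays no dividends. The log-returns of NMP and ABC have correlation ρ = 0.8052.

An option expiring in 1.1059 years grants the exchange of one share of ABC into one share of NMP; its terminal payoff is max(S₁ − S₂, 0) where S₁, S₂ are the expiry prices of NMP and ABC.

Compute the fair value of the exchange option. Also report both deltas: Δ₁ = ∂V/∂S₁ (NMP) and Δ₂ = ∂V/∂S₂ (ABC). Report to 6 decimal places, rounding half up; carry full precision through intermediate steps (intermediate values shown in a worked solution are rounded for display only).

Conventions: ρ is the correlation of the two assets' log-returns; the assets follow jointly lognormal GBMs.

σ_eff = √(σ₁² + σ₂² − 2ρσ₁σ₂) = √(0.293² + 0.2557² − 2·0.8052·0.293·0.2557) = 0.174872
d₁ = (ln(S₁/S₂) + (q₂ − q₁ + σ_eff²/2)T) / (σ_eff√T) = (ln(165.72/199.64) + (0.0 − 0.0 + 0.015290)·1.1059) / 0.183898 = -0.920654
d₂ = d₁ − σ_eff√T = -0.920654 − 0.183898 = -1.104553
N(d₁) = 0.178615,  N(d₂) = 0.134677
V = S₁·e^{−q₁T}·N(d₁) − S₂·e^{−q₂T}·N(d₂) = 29.600149 − 26.886858 = 2.713291
Key observation: pricing in ABC-units makes this a unit-strike call on the ratio S₁/S₂ — the risk-free rate cancels and cannot affect the value.
Δ₁ = e^{−q₁T}·N(d₁) = 0.178615;  Δ₂ = −e^{−q₂T}·N(d₂) = -0.134677

exchange price = 2.713291
Δ1 = 0.178615
Δ2 = -0.134677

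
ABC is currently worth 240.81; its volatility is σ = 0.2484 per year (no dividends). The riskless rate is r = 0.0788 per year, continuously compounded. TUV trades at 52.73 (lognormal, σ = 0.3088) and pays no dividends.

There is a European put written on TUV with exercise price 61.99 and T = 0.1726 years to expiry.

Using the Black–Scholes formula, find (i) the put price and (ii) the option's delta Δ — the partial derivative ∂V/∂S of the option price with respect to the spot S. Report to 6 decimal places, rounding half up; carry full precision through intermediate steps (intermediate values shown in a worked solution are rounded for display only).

σ√T = 0.3088·√0.1726 = 0.128291
d₁ = (ln(S/K) + (r+σ²/2)T) / (σ√T) = (ln(52.73/61.99) + (0.0788+0.3088²/2)·0.1726) / 0.128291 = (-0.161789 + 0.021830) / 0.128291 = -1.090940
d₂ = d₁ − σ√T = -1.090940 − 0.128291 = -1.219232
e^{−rT} = 0.986491
N(−d₁) = 0.862350,  N(−d₂) = 0.888622
Put price V = K·e^{−rT}·N(−d₂) − S·N(−d₁) = 54.341528 − 45.471738 = 8.869791
Δ = −N(−d₁) = -0.862350

price = 8.869791
Δ = -0.862350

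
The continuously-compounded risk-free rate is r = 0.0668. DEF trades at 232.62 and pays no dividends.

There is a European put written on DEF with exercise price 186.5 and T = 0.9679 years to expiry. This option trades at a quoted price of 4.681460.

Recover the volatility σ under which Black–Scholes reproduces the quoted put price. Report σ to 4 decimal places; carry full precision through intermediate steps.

At σ = 0.2885 the Black–Scholes value reproduces the quote:
σ√T = 0.2885·√0.9679 = 0.283832
d₁ = (ln(S/K) + (r+σ²/2)T) / (σ√T) = (ln(232.62/186.5) + (0.0668+0.2885²/2)·0.9679) / 0.283832 = (0.220975 + 0.104936) / 0.283832 = 1.148254
d₂ = d₁ − σ√T = 1.148254 − 0.283832 = 0.864422
e^{−rT} = 0.937390
N(−d₁) = 0.125432,  N(−d₂) = 0.193678
V = K·e^{−rT}·N(−d₂) − S·N(−d₁) = 33.859430 − 29.177970 = 4.681460 (the observed quote) — the price is monotone increasing in volatility, hence this σ is the only solution

sigma = 0.2885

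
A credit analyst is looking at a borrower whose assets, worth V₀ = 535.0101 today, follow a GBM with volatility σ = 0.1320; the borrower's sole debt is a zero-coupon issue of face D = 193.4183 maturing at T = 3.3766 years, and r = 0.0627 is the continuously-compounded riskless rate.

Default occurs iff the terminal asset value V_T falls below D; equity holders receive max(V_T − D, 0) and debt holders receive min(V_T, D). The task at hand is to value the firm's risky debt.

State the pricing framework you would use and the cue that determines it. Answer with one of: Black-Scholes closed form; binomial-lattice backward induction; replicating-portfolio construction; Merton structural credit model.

Key observation: a levered firm with one bullet debt due at 3.3766 years is the canonical structural-credit setup: equity is a call on the firm's assets struck at the face value.

framework: Merton structural credit model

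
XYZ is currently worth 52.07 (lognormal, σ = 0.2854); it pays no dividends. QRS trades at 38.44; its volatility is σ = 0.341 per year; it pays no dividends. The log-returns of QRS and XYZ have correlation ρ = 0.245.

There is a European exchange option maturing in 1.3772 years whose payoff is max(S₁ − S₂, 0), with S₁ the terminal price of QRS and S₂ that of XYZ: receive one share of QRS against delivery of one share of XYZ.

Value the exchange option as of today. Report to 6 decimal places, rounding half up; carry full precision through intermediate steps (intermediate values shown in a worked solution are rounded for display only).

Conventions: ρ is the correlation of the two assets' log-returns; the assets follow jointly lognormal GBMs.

σ_eff = √(σ₁² + σ₂² − 2ρσ₁σ₂) = √(0.341² + 0.2854² − 2·0.245·0.341·0.2854) = 0.387359
d₁ = (ln(S₁/S₂) + (q₂ − q₁ + σ_eff²/2)T) / (σ_eff√T) = (ln(38.44/52.07) + (0.0 − 0.0 + 0.075023)·1.3772) / 0.454581 = -0.440335
d₂ = d₁ − σ_eff√T = -0.440335 − 0.454581 = -0.894917
N(d₁) = 0.329847,  N(d₂) = 0.185416
V = S₁·e^{−q₁T}·N(d₁) − S₂·e^{−q₂T}·N(d₂) = 12.679324 − 9.654601 = 3.024723
Key observation: r never enters — measured in units of XYZ, the claim is a call on S₁/S₂ struck at 1, so only the dividend yields and σ_eff matter.

exchange price = 3.024723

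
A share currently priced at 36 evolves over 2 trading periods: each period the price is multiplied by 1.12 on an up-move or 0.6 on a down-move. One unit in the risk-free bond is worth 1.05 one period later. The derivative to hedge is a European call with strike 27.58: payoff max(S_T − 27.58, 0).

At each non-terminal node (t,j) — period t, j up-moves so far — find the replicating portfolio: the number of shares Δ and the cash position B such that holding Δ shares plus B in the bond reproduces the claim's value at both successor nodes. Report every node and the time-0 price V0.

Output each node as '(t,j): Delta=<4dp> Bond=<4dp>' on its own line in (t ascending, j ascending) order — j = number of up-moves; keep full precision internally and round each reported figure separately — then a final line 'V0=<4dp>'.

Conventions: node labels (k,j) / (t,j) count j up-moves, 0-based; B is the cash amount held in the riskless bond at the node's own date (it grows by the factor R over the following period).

(0,0): Delta=0.7739 Bond=-15.9205
(1,0): Delta=0.0000 Bond=0.0000
(1,1): Delta=0.8384 Bond=-19.3169
V0=11.9404

Under the risk-neutral measure, an up-move has probability p* = (R−d)/(u−d) = 0.8654 and values discount at R = 1.05.
At maturity the claim pays: V(2,0)=0.0000, V(2,1)=0.0000, V(2,2)=17.5784
Node (1,0) S=21.6000: V=(p*·0.0000+(1−p*)·0.0000)/1.05=0.0000; Δ=(0.0000−0.0000)/(24.1920−12.9600)=0.0000; B=V−Δ·S=0.0000
Node (1,1) S=40.3200: V=(p*·17.5784+(1−p*)·0.0000)/1.05=14.4877; Δ=(17.5784−0.0000)/(45.1584−24.1920)=0.8384; B=V−Δ·S=-19.3169
Node (0,0) S=36.0000: V=(p*·14.4877+(1−p*)·0.0000)/1.05=11.9404; Δ=(14.4877−0.0000)/(40.3200−21.6000)=0.7739; B=V−Δ·S=-15.9205
Sanity check at the root: Δ(0,0)·S0 + B(0,0) reproduces V0 = 11.9404.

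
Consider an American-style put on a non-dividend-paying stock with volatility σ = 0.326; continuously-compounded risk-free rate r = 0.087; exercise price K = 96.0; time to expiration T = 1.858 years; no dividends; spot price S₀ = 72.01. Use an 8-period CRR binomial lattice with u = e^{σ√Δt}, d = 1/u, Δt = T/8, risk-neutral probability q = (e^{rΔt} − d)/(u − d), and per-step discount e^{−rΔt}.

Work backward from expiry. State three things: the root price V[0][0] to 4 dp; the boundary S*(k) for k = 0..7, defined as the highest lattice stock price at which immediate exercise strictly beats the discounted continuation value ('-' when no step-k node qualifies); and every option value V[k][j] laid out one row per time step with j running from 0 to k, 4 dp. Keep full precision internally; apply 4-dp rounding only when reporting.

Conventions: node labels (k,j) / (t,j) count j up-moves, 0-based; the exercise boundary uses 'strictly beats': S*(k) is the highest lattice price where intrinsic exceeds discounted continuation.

Δt=0.23225, u=1.17012, d=0.85461, q=0.52550, disc=e^(-rΔt)=0.98000
k=8 terminal: V=max(K-S,0) → 75.5097 67.9451 57.5877 43.4066 23.9900 0.0000 0.0000 0.0000 0.0000
k=7: j=0 S=23.9761 intr=72.0239 cont=70.1036 V=72.0239[EX]; j=1 S=32.8276 intr=63.1724 cont=61.2521 V=63.1724[EX]; j=2 S=44.9470 intr=51.0530 cont=49.1327 V=51.0530[EX]; j=3 S=61.5407 intr=34.4593 cont=32.5391 V=34.4593[EX]; j=4 S=84.2604 intr=11.7396 cont=11.1556 V=11.7396[EX]; j=5 S=115.3679 intr=0.0000 cont=0.0000 V=0.0000[hold]; j=6 S=157.9597 intr=0.0000 cont=0.0000 V=0.0000[hold]; j=7 S=216.2757 intr=0.0000 cont=0.0000 V=0.0000[hold]  S*(7)=84.2604
k=6: j=0 S=28.0549 intr=67.9451 cont=66.0248 V=67.9451[EX]; j=1 S=38.4123 intr=57.5877 cont=55.6674 V=57.5877[EX]; j=2 S=52.5934 intr=43.4066 cont=41.4863 V=43.4066[EX]; j=3 S=72.0100 intr=23.9900 cont=22.0697 V=23.9900[EX]; j=4 S=98.5948 intr=0.0000 cont=5.4590 V=5.4590[hold]; j=5 S=134.9943 intr=0.0000 cont=0.0000 V=0.0000[hold]; j=6 S=184.8319 intr=0.0000 cont=0.0000 V=0.0000[hold]  S*(6)=72.0100
k=5: j=0 S=32.8276 intr=63.1724 cont=61.2521 V=63.1724[EX]; j=1 S=44.9470 intr=51.0530 cont=49.1327 V=51.0530[EX]; j=2 S=61.5407 intr=34.4593 cont=32.5391 V=34.4593[EX]; j=3 S=84.2604 intr=11.7396 cont=13.9670 V=13.9670[hold]; j=4 S=115.3679 intr=0.0000 cont=2.5385 V=2.5385[hold]; j=5 S=157.9597 intr=0.0000 cont=0.0000 V=0.0000[hold]  S*(5)=61.5407
k=4: j=0 S=38.4123 intr=57.5877 cont=55.6674 V=57.5877[EX]; j=1 S=52.5934 intr=43.4066 cont=41.4863 V=43.4066[EX]; j=2 S=72.0100 intr=23.9900 cont=23.2168 V=23.9900[EX]; j=3 S=98.5948 intr=0.0000 cont=7.8021 V=7.8021[hold]; j=4 S=134.9943 intr=0.0000 cont=1.1804 V=1.1804[hold]  S*(4)=72.0100
k=3: j=0 S=44.9470 intr=51.0530 cont=49.1327 V=51.0530[EX]; j=1 S=61.5407 intr=34.4593 cont=32.5391 V=34.4593[EX]; j=2 S=84.2604 intr=11.7396 cont=15.1736 V=15.1736[hold]; j=3 S=115.3679 intr=0.0000 cont=4.2360 V=4.2360[hold]  S*(3)=61.5407
k=2: j=0 S=52.5934 intr=43.4066 cont=41.4863 V=43.4066[EX]; j=1 S=72.0100 intr=23.9900 cont=23.8382 V=23.9900[EX]; j=2 S=98.5948 intr=0.0000 cont=9.2374 V=9.2374[hold]  S*(2)=72.0100
k=1: j=0 S=61.5407 intr=34.4593 cont=32.5391 V=34.4593[EX]; j=1 S=84.2604 intr=11.7396 cont=15.9127 V=15.9127[hold]  S*(1)=61.5407
k=0: j=0 S=72.0100 intr=23.9900 cont=24.2188 V=24.2188[hold]  S*(0)=-

price = 24.2188
boundary = - 61.5407 72.0100 61.5407 72.0100 61.5407 72.0100 84.2604
tree:
24.2188
34.4593 15.9127
43.4066 23.9900 9.2374
51.0530 34.4593 15.1736 4.2360
57.5877 43.4066 23.9900 7.8021 1.1804
63.1724 51.0530 34.4593 13.9670 2.5385 0.0000
67.9451 57.5877 43.4066 23.9900 5.4590 0.0000 0.0000
72.0239 63.1724 51.0530 34.4593 11.7396 0.0000 0.0000 0.0000
75.5097 67.9451 57.5877 43.4066 23.9900 0.0000 0.0000 0.0000 0.0000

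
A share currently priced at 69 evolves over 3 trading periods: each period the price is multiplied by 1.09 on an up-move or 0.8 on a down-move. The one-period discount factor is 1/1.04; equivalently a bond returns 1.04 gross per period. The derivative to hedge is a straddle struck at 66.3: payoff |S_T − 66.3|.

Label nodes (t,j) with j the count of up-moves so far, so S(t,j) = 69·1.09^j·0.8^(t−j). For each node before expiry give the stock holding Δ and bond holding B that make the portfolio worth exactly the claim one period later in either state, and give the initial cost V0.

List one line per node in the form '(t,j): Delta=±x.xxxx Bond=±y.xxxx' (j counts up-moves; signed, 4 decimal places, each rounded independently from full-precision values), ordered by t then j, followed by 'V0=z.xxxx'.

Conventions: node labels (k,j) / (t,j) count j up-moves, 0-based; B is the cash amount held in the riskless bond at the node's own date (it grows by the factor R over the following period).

(0,0): Delta=0.4593 Bond=-18.5149
(1,0): Delta=-1.0000 Bond=61.2981
(1,1): Delta=0.6824 Bond=-36.0374
(2,0): Delta=-1.0000 Bond=63.7500
(2,1): Delta=-1.0000 Bond=63.7500
(2,2): Delta=0.9397 Bond=-58.5683
V0=13.1771

Under the risk-neutral measure, an up-move has probability p* = (R−d)/(u−d) = 0.8276 and values discount at R = 1.04.
Terminal payoffs: V(3,0)=30.9720, V(3,1)=18.1656, V(3,2)=0.7169, V(3,3)=23.0570
Node (2,0) S=44.1600: V=(p*·18.1656+(1−p*)·30.9720)/1.04=19.5900; Δ=(18.1656−30.9720)/(48.1344−35.3280)=-1.0000; B=V−Δ·S=63.7500
Node (2,1) S=60.1680: V=(p*·0.7169+(1−p*)·18.1656)/1.04=3.5820; Δ=(0.7169−18.1656)/(65.5831−48.1344)=-1.0000; B=V−Δ·S=63.7500
Node (2,2) S=81.9789: V=(p*·23.0570+(1−p*)·0.7169)/1.04=18.4666; Δ=(23.0570−0.7169)/(89.3570−65.5831)=0.9397; B=V−Δ·S=-58.5683
Node (1,0) S=55.2000: V=(p*·3.5820+(1−p*)·19.5900)/1.04=6.0981; Δ=(3.5820−19.5900)/(60.1680−44.1600)=-1.0000; B=V−Δ·S=61.2981
Node (1,1) S=75.2100: V=(p*·18.4666+(1−p*)·3.5820)/1.04=15.2887; Δ=(18.4666−3.5820)/(81.9789−60.1680)=0.6824; B=V−Δ·S=-36.0374
Node (0,0) S=69.0000: V=(p*·15.2887+(1−p*)·6.0981)/1.04=13.1771; Δ=(15.2887−6.0981)/(75.2100−55.2000)=0.4593; B=V−Δ·S=-18.5149
Sanity check at the root: Δ(0,0)·S0 + B(0,0) reproduces V0 = 13.1771.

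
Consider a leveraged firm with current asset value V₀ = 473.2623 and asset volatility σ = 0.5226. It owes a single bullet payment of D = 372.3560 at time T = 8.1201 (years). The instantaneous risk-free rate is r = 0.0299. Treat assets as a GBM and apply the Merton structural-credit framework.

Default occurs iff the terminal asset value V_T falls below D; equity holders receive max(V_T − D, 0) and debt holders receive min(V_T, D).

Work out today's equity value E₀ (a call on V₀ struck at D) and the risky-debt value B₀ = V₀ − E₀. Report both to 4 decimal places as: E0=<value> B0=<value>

E0=307.3212 B0=165.9411

Work the structural quantities from V₀ = 473.2623 against face 372.3560:
d₁ = [ln(V₀/D) + (r + σ²/2)T] / (σ√T)
   = [ln(473.2623/372.3560) + (0.0299 + 0.5·0.5226²)·8.1201] / (0.5226·√8.1201)
   = [0.239799 + 1.351634] / 1.489190 = 1.068657
d₂ = d₁ − σ√T = 1.068657 − 1.489190 = -0.420533
N(d₁) = 0.857388,  N(d₂) = 0.337048,  e^(−rT) = 0.784435
E₀ = V₀·N(d₁) − D·e^(−rT)·N(d₂)
   = 473.2623·0.857388 − 372.3560·0.784435·0.337048 = 307.321235
B₀ = V₀ − E₀ = 473.2623 − 307.321235 = 165.941065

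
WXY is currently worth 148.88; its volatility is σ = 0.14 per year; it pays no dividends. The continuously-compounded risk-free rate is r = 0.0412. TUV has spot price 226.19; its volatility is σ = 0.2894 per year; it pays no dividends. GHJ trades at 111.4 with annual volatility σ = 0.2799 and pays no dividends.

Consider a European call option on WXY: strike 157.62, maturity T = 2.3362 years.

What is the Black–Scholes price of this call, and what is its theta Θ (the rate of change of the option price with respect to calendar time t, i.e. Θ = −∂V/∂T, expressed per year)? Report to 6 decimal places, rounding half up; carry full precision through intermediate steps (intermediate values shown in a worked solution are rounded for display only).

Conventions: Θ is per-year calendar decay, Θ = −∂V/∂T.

σ√T = 0.14·√2.3362 = 0.213985
d₁ = (ln(S/K) + (r+σ²/2)T) / (σ√T) = (ln(148.88/157.62) + (0.0412+0.14²/2)·2.3362) / 0.213985 = (-0.057046 + 0.119146) / 0.213985 = 0.290206
d₂ = d₁ − σ√T = 0.290206 − 0.213985 = 0.076221
e^{−rT} = 0.908236
N(d₁) = 0.614171,  N(d₂) = 0.530379
Call price V = S·N(d₁) − K·e^{−rT}·N(d₂) = 91.437743 − 75.926918 = 15.510825
φ(d₁) = (1/√(2π))·e^{−d₁²/2} = 0.382492
Θ = −S·φ(d₁)·σ/(2√T) − r·K·e^{−rT}·N(d₂) = −2.607963 − 3.128189 = -5.736152

price = 15.510825
Θ = -5.736152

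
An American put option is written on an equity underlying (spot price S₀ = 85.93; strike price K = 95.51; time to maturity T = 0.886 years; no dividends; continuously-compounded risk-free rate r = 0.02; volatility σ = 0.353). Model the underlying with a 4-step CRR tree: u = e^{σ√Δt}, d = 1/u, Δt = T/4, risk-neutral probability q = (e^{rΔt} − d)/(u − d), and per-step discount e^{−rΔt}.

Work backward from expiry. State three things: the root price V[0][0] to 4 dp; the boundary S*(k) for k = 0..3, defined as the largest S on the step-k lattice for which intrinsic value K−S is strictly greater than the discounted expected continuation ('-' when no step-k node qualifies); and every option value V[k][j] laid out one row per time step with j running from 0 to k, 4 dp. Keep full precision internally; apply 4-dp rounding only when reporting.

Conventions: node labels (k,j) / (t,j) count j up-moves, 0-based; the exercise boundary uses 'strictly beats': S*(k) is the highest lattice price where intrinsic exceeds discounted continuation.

price = 17.0235
boundary = - - 61.6370 72.7768
tree:
17.0235
24.5375 8.7735
33.8730 14.3195 2.6486
43.3077 22.7332 5.0372 0.0000
51.2982 33.8730 9.5800 0.0000 0.0000

Δt=0.22150  u=1.18073  d=0.84693  q=0.47186  discount=0.99558
step 4 (expiry): payoffs max(K−S,0) = 51.2982 33.8730 9.5800 0.0000 0.0000
step 3: (k=3,j=0): S=52.2023, K−S=43.3077, hold=42.8855 ⇒ V=43.3077 exercise | (k=3,j=1): S=72.7768, K−S=22.7332, hold=22.3110 ⇒ V=22.7332 exercise | (k=3,j=2): S=101.4604, K−S=0.0000, hold=5.0372 ⇒ V=5.0372 continue | (k=3,j=3): S=141.4489, K−S=0.0000, hold=0.0000 ⇒ V=0.0000 continue  boundary S*=72.7768
step 2: (k=2,j=0): S=61.6370, K−S=33.8730, hold=33.4508 ⇒ V=33.8730 exercise | (k=2,j=1): S=85.9300, K−S=9.5800, hold=14.3195 ⇒ V=14.3195 continue | (k=2,j=2): S=119.7976, K−S=0.0000, hold=2.6486 ⇒ V=2.6486 continue  boundary S*=61.6370
step 1: (k=1,j=0): S=72.7768, K−S=22.7332, hold=24.5375 ⇒ V=24.5375 continue | (k=1,j=1): S=101.4604, K−S=0.0000, hold=8.7735 ⇒ V=8.7735 continue  boundary S*=-
step 0: (k=0,j=0): S=85.9300, K−S=9.5800, hold=17.0235 ⇒ V=17.0235 continue  boundary S*=-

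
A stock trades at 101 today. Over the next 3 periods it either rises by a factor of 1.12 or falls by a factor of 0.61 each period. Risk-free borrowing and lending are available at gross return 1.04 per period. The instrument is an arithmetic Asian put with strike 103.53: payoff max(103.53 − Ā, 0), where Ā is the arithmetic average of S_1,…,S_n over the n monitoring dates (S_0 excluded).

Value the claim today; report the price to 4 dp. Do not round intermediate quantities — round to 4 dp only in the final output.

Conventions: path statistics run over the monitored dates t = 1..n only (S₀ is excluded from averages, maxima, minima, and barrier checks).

Set p* = 0.8431 (from d < R < u); the path-dependent value is the discounted p*-expectation over all price paths.
Enumerate all 2^3 = 8 price paths (U = up ×1.12, D = down ×0.61); each path with k up-moves has probability p*^k·(1−p*)^(3−k).
DDD: Ā=40.7057, payoff=62.8243, prob=0.003860
UDD: Ā=74.7384, payoff=28.7916, prob=0.020746
DUD: Ā=57.5684, payoff=45.9616, prob=0.020746
UUD: Ā=105.6993, payoff=0.0000, prob=0.111511
DDU: Ā=47.0947, payoff=56.4353, prob=0.020746
UDU: Ā=86.4689, payoff=17.0611, prob=0.111511
DUU: Ā=69.2989, payoff=34.2311, prob=0.111511
UUU: Ā=127.2374, payoff=0.0000, prob=0.599370
Price = Σ prob·payoff / R^3 = 8.683766 / 1.124864 = 7.7198

price = 7.7198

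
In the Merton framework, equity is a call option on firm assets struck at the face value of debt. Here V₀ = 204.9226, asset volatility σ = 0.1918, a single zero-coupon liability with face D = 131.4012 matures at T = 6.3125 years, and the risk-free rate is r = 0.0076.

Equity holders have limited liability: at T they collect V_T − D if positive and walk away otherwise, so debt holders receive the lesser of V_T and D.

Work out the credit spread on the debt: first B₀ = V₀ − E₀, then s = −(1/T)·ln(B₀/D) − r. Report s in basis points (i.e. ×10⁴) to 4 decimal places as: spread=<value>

With assets at 204.9226 and a single debt payment of 131.4012 at 6.3125 years:
d₁ = [ln(V₀/D) + (r + σ²/2)T] / (σ√T)
   = [ln(204.9226/131.4012) + (0.0076 + 0.5·0.1918²)·6.3125] / (0.1918·√6.3125)
   = [0.444377 + 0.164085] / 0.481892 = 1.262653
d₂ = d₁ − σ√T = 1.262653 − 0.481892 = 0.780762
N(d₁) = 0.896643,  N(d₂) = 0.782529,  e^(−rT) = 0.953158
E₀ = V₀·N(d₁) − D·e^(−rT)·N(d₂)
   = 204.9226·0.896643 − 131.4012·0.953158·0.782529 = 85.733804
B₀ = V₀ − E₀ = 204.9226 − 85.733804 = 119.188796
spread = −(1/T)·ln(B₀/D) − r = −(1/6.3125)·ln(119.188796/131.4012) − 0.0076 = 0.00785291
in basis points: 0.00785291 × 10⁴ = 78.5291 bp

spread=78.5291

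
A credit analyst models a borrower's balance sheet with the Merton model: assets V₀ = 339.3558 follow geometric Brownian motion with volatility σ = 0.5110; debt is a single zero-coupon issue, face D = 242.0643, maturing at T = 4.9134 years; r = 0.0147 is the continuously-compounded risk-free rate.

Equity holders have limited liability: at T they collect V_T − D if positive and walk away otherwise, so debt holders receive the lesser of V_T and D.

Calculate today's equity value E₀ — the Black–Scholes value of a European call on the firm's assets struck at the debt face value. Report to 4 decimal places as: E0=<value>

Work the structural quantities from V₀ = 339.3558 against face 242.0643:
d₁ = [ln(V₀/D) + (r + σ²/2)T] / (σ√T)
   = [ln(339.3558/242.0643) + (0.0147 + 0.5·0.5110²)·4.9134] / (0.5110·√4.9134)
   = [0.337846 + 0.713723] / 1.132692 = 0.928380
d₂ = d₁ − σ√T = 0.928380 − 1.132692 = -0.204313
N(d₁) = 0.823395,  N(d₂) = 0.419055,  e^(−rT) = 0.930320
E₀ = V₀·N(d₁) − D·e^(−rT)·N(d₂)
   = 339.3558·0.823395 − 242.0643·0.930320·0.419055 = 185.053842

E0=185.0538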